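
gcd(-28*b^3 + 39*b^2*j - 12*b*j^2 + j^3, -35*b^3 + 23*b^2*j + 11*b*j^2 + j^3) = b - j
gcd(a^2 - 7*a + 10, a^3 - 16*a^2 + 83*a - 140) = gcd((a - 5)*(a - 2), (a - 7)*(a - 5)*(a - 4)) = a - 5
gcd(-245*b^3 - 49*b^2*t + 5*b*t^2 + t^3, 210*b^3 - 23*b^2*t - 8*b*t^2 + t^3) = -35*b^2 - 2*b*t + t^2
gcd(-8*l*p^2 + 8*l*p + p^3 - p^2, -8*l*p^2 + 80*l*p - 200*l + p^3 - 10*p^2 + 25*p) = -8*l + p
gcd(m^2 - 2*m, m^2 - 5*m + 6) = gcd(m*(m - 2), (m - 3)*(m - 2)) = m - 2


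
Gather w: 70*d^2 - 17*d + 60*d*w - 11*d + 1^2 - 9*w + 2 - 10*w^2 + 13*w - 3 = 70*d^2 - 28*d - 10*w^2 + w*(60*d + 4)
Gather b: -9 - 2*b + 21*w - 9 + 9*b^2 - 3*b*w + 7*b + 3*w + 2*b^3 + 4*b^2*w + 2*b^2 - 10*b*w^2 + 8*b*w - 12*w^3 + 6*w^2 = 2*b^3 + b^2*(4*w + 11) + b*(-10*w^2 + 5*w + 5) - 12*w^3 + 6*w^2 + 24*w - 18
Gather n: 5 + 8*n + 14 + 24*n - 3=32*n + 16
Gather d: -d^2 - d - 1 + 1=-d^2 - d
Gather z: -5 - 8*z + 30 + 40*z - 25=32*z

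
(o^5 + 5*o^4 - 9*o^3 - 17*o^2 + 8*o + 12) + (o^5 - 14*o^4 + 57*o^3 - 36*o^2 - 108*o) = 2*o^5 - 9*o^4 + 48*o^3 - 53*o^2 - 100*o + 12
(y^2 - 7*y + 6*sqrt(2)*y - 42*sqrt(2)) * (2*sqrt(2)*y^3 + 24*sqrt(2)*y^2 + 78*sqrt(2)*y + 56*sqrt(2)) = 2*sqrt(2)*y^5 + 10*sqrt(2)*y^4 + 24*y^4 - 90*sqrt(2)*y^3 + 120*y^3 - 1080*y^2 - 490*sqrt(2)*y^2 - 5880*y - 392*sqrt(2)*y - 4704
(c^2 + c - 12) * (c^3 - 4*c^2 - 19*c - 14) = c^5 - 3*c^4 - 35*c^3 + 15*c^2 + 214*c + 168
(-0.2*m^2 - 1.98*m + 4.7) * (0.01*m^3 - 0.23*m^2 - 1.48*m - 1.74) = -0.002*m^5 + 0.0262*m^4 + 0.7984*m^3 + 2.1974*m^2 - 3.5108*m - 8.178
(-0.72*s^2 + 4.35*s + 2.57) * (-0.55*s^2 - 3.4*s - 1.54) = 0.396*s^4 + 0.0554999999999999*s^3 - 15.0947*s^2 - 15.437*s - 3.9578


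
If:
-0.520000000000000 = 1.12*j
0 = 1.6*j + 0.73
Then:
No Solution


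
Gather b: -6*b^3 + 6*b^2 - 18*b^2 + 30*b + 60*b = -6*b^3 - 12*b^2 + 90*b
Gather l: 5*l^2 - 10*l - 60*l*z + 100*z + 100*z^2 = 5*l^2 + l*(-60*z - 10) + 100*z^2 + 100*z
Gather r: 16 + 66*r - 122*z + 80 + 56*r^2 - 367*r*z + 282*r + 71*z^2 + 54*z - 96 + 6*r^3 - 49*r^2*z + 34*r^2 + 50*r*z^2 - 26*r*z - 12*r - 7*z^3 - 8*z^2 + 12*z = 6*r^3 + r^2*(90 - 49*z) + r*(50*z^2 - 393*z + 336) - 7*z^3 + 63*z^2 - 56*z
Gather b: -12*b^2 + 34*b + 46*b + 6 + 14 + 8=-12*b^2 + 80*b + 28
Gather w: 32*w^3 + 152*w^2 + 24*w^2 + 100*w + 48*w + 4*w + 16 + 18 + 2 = 32*w^3 + 176*w^2 + 152*w + 36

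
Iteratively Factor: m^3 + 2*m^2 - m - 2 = (m - 1)*(m^2 + 3*m + 2) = (m - 1)*(m + 1)*(m + 2)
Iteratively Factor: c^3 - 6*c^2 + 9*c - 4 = (c - 1)*(c^2 - 5*c + 4) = (c - 4)*(c - 1)*(c - 1)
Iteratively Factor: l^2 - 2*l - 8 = (l + 2)*(l - 4)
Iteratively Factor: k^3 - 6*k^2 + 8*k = (k)*(k^2 - 6*k + 8) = k*(k - 4)*(k - 2)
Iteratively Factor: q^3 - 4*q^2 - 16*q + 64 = (q - 4)*(q^2 - 16) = (q - 4)*(q + 4)*(q - 4)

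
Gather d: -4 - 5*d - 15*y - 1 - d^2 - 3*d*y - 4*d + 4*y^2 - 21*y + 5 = -d^2 + d*(-3*y - 9) + 4*y^2 - 36*y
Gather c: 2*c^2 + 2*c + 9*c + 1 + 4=2*c^2 + 11*c + 5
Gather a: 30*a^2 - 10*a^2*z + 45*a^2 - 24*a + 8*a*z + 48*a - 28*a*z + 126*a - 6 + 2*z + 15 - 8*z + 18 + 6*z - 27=a^2*(75 - 10*z) + a*(150 - 20*z)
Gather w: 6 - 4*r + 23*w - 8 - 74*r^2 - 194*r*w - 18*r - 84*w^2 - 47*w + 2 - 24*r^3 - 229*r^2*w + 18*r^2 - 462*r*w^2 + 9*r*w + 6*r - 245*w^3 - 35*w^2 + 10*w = -24*r^3 - 56*r^2 - 16*r - 245*w^3 + w^2*(-462*r - 119) + w*(-229*r^2 - 185*r - 14)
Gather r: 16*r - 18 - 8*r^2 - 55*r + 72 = -8*r^2 - 39*r + 54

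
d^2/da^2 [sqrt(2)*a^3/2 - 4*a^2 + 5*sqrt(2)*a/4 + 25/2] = 3*sqrt(2)*a - 8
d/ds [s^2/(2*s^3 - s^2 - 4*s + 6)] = 2*s*(2*s^3 - s^2 + s*(-3*s^2 + s + 2) - 4*s + 6)/(2*s^3 - s^2 - 4*s + 6)^2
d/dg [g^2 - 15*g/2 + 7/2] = 2*g - 15/2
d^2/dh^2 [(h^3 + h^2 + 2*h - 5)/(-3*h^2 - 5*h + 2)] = 2*(-34*h^3 + 147*h^2 + 177*h + 131)/(27*h^6 + 135*h^5 + 171*h^4 - 55*h^3 - 114*h^2 + 60*h - 8)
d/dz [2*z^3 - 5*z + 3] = 6*z^2 - 5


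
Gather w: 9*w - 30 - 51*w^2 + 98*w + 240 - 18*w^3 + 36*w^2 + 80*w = -18*w^3 - 15*w^2 + 187*w + 210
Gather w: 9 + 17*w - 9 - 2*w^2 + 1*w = -2*w^2 + 18*w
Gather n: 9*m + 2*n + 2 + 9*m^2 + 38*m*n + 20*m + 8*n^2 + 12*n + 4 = 9*m^2 + 29*m + 8*n^2 + n*(38*m + 14) + 6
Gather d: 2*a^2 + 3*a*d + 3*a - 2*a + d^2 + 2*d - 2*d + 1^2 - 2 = 2*a^2 + 3*a*d + a + d^2 - 1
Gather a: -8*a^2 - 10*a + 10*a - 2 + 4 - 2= -8*a^2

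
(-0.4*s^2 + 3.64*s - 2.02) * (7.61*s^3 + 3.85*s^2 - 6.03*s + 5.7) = -3.044*s^5 + 26.1604*s^4 + 1.0538*s^3 - 32.0062*s^2 + 32.9286*s - 11.514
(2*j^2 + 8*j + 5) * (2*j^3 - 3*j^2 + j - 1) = 4*j^5 + 10*j^4 - 12*j^3 - 9*j^2 - 3*j - 5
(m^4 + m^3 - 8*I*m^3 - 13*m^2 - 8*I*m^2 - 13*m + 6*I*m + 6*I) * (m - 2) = m^5 - m^4 - 8*I*m^4 - 15*m^3 + 8*I*m^3 + 13*m^2 + 22*I*m^2 + 26*m - 6*I*m - 12*I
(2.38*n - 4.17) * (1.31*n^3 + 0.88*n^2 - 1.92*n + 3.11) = 3.1178*n^4 - 3.3683*n^3 - 8.2392*n^2 + 15.4082*n - 12.9687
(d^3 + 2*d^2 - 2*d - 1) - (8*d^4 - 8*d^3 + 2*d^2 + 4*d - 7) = -8*d^4 + 9*d^3 - 6*d + 6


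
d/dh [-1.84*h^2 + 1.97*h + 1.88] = 1.97 - 3.68*h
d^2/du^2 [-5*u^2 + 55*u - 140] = -10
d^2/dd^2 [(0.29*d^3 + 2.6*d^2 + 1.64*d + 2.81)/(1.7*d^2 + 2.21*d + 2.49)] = (-9.679562*d^3 - 7.734354*d^2 + 32.478474*d + 17.85019)/(4.913*d^6 + 19.1607*d^5 + 46.49721*d^4 + 66.923441*d^3 + 68.104737*d^2 + 41.106663*d + 15.438249)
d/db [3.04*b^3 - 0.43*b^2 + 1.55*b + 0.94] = 9.12*b^2 - 0.86*b + 1.55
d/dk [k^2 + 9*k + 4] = 2*k + 9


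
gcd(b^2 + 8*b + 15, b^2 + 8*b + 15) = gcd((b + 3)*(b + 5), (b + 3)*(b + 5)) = b^2 + 8*b + 15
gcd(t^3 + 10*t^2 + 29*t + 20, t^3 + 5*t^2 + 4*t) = t^2 + 5*t + 4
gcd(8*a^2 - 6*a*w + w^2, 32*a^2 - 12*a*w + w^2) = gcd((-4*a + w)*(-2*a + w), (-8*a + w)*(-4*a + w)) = -4*a + w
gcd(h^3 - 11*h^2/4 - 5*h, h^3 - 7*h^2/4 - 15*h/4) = h^2 + 5*h/4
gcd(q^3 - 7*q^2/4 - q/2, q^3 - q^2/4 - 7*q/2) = q^2 - 2*q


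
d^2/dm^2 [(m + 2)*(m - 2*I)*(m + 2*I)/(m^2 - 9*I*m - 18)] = (m^3*(-118 + 36*I) + m^2*(264 + 972*I) + m*(2376 - 432*I) + 288 - 1296*I)/(m^6 - 27*I*m^5 - 297*m^4 + 1701*I*m^3 + 5346*m^2 - 8748*I*m - 5832)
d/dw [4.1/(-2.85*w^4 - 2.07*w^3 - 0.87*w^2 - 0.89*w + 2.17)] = (46.74*w^3 + 25.461*w^2 + 7.134*w + 3.649)/(2.85*w^4 + 2.07*w^3 + 0.87*w^2 + 0.89*w - 2.17)^2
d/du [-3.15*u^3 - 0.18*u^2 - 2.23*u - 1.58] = -9.45*u^2 - 0.36*u - 2.23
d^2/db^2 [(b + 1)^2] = 2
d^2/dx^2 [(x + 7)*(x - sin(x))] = (x + 7)*sin(x) - 2*cos(x) + 2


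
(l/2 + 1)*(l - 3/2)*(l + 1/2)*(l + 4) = l^4/2 + 5*l^3/2 + 5*l^2/8 - 25*l/4 - 3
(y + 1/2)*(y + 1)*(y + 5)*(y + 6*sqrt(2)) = y^4 + 13*y^3/2 + 6*sqrt(2)*y^3 + 8*y^2 + 39*sqrt(2)*y^2 + 5*y/2 + 48*sqrt(2)*y + 15*sqrt(2)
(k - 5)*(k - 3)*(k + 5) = k^3 - 3*k^2 - 25*k + 75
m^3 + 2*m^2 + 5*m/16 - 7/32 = (m - 1/4)*(m + 1/2)*(m + 7/4)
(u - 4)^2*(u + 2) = u^3 - 6*u^2 + 32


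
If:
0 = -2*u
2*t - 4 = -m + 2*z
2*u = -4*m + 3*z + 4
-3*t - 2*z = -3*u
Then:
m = 4/31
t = 24/31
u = 0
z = -36/31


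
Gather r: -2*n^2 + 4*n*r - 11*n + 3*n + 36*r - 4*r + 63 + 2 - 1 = -2*n^2 - 8*n + r*(4*n + 32) + 64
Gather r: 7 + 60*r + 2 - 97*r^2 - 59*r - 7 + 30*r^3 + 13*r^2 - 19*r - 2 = 30*r^3 - 84*r^2 - 18*r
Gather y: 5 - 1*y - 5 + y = 0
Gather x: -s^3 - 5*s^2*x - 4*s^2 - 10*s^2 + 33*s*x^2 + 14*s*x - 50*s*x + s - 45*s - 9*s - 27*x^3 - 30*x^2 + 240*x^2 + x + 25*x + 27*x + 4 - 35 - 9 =-s^3 - 14*s^2 - 53*s - 27*x^3 + x^2*(33*s + 210) + x*(-5*s^2 - 36*s + 53) - 40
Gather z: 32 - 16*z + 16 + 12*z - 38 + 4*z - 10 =0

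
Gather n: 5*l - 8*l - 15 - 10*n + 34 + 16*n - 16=-3*l + 6*n + 3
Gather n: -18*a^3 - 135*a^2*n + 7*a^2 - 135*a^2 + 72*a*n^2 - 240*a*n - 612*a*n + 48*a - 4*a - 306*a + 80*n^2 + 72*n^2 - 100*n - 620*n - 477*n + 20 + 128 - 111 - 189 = -18*a^3 - 128*a^2 - 262*a + n^2*(72*a + 152) + n*(-135*a^2 - 852*a - 1197) - 152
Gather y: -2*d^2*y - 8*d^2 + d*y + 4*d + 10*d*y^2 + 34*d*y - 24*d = -8*d^2 + 10*d*y^2 - 20*d + y*(-2*d^2 + 35*d)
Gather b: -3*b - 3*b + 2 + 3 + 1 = 6 - 6*b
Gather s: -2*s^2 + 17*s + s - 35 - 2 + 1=-2*s^2 + 18*s - 36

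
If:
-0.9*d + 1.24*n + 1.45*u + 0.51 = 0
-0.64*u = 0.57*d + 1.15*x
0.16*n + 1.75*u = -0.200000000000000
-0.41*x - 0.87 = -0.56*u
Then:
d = 6.48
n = 4.96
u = -0.57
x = -2.90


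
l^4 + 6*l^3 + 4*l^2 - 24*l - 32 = (l - 2)*(l + 2)^2*(l + 4)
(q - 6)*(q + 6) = q^2 - 36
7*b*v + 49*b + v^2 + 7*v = (7*b + v)*(v + 7)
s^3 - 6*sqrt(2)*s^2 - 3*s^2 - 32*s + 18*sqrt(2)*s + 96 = (s - 3)*(s - 8*sqrt(2))*(s + 2*sqrt(2))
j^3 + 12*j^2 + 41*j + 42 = (j + 2)*(j + 3)*(j + 7)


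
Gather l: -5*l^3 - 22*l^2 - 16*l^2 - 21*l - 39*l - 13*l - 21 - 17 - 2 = -5*l^3 - 38*l^2 - 73*l - 40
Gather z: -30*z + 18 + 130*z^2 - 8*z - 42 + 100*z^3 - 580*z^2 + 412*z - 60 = 100*z^3 - 450*z^2 + 374*z - 84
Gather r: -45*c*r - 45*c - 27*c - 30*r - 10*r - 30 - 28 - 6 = -72*c + r*(-45*c - 40) - 64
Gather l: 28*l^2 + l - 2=28*l^2 + l - 2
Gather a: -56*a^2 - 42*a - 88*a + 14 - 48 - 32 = -56*a^2 - 130*a - 66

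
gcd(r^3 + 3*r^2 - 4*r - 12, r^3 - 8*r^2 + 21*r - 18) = r - 2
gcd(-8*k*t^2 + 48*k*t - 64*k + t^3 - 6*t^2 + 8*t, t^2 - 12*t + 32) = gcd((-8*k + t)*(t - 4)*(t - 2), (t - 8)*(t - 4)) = t - 4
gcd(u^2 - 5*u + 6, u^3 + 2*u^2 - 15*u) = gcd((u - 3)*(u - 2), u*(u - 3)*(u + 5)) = u - 3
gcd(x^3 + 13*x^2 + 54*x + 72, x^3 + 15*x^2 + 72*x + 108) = x^2 + 9*x + 18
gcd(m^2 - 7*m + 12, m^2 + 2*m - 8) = 1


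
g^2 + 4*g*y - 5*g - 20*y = (g - 5)*(g + 4*y)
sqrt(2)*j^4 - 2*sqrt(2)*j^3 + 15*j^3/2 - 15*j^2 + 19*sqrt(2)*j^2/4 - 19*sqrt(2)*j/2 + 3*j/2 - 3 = (j - 2)*(j + sqrt(2)/2)*(j + 3*sqrt(2))*(sqrt(2)*j + 1/2)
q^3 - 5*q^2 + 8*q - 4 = (q - 2)^2*(q - 1)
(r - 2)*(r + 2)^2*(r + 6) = r^4 + 8*r^3 + 8*r^2 - 32*r - 48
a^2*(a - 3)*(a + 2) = a^4 - a^3 - 6*a^2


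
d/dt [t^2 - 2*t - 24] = 2*t - 2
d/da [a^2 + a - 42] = 2*a + 1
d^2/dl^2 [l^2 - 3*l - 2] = 2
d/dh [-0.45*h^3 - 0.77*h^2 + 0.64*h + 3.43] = -1.35*h^2 - 1.54*h + 0.64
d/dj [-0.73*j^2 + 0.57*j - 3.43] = 0.57 - 1.46*j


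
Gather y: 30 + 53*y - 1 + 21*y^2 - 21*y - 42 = 21*y^2 + 32*y - 13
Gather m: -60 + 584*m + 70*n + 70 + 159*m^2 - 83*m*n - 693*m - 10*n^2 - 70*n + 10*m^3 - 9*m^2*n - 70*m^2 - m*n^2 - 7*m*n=10*m^3 + m^2*(89 - 9*n) + m*(-n^2 - 90*n - 109) - 10*n^2 + 10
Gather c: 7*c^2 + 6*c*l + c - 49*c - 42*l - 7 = 7*c^2 + c*(6*l - 48) - 42*l - 7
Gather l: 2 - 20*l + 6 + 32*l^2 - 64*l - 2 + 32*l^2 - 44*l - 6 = 64*l^2 - 128*l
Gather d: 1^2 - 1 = 0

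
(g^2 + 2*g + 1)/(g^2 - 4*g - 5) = (g + 1)/(g - 5)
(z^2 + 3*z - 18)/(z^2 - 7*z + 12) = (z + 6)/(z - 4)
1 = 1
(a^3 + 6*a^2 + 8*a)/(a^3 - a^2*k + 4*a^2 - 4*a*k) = (a + 2)/(a - k)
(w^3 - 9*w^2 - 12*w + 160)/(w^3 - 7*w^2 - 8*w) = (w^2 - w - 20)/(w*(w + 1))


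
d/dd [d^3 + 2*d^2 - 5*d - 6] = 3*d^2 + 4*d - 5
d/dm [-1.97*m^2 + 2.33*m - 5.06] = 2.33 - 3.94*m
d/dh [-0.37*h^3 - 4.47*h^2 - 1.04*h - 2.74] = -1.11*h^2 - 8.94*h - 1.04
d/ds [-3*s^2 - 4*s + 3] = -6*s - 4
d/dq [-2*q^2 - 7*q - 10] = -4*q - 7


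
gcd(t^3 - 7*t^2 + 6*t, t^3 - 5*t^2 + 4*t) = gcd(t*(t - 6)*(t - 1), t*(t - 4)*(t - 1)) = t^2 - t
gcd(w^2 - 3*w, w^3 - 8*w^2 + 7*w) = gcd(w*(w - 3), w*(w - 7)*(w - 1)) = w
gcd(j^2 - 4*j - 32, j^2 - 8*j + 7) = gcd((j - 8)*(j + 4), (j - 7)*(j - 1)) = 1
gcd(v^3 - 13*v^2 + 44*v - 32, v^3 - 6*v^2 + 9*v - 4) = v^2 - 5*v + 4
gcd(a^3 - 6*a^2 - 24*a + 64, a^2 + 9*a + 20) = a + 4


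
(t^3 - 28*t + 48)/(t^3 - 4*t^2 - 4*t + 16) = (t + 6)/(t + 2)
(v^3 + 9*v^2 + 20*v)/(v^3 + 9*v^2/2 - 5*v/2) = 2*(v + 4)/(2*v - 1)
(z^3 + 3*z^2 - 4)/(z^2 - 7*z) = (z^3 + 3*z^2 - 4)/(z*(z - 7))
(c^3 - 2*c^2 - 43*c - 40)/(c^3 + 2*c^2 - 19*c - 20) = (c - 8)/(c - 4)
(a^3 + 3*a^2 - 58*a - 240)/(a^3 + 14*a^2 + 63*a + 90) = (a - 8)/(a + 3)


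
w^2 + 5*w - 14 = (w - 2)*(w + 7)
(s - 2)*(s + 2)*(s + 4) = s^3 + 4*s^2 - 4*s - 16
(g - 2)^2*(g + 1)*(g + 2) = g^4 - g^3 - 6*g^2 + 4*g + 8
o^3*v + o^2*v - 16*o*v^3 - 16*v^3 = (o - 4*v)*(o + 4*v)*(o*v + v)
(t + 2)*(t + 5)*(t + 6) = t^3 + 13*t^2 + 52*t + 60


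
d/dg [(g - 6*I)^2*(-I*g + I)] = I*(g - 6*I)*(-3*g + 2 + 6*I)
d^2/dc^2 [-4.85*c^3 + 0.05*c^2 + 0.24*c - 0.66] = 0.1 - 29.1*c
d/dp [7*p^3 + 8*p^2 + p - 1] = 21*p^2 + 16*p + 1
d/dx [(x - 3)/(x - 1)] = 2/(x - 1)^2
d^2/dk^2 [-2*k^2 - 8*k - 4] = -4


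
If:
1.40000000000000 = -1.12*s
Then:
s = -1.25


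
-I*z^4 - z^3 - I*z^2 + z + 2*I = (z - 1)*(z - 2*I)*(z + I)*(-I*z - I)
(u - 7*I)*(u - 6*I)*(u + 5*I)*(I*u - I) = I*u^4 + 8*u^3 - I*u^3 - 8*u^2 + 23*I*u^2 + 210*u - 23*I*u - 210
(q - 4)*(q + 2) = q^2 - 2*q - 8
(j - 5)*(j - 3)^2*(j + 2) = j^4 - 9*j^3 + 17*j^2 + 33*j - 90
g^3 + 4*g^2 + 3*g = g*(g + 1)*(g + 3)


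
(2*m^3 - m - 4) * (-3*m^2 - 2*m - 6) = -6*m^5 - 4*m^4 - 9*m^3 + 14*m^2 + 14*m + 24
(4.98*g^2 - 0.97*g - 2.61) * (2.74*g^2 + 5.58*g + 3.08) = 13.6452*g^4 + 25.1306*g^3 + 2.7744*g^2 - 17.5514*g - 8.0388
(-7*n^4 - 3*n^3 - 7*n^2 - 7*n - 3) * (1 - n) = 7*n^5 - 4*n^4 + 4*n^3 - 4*n - 3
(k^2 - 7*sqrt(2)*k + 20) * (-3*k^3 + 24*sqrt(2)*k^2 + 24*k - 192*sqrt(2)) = -3*k^5 + 45*sqrt(2)*k^4 - 372*k^3 + 120*sqrt(2)*k^2 + 3168*k - 3840*sqrt(2)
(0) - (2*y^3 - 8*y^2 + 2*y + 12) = -2*y^3 + 8*y^2 - 2*y - 12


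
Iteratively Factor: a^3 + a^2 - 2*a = (a + 2)*(a^2 - a) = a*(a + 2)*(a - 1)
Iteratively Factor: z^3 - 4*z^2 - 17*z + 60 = (z + 4)*(z^2 - 8*z + 15) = (z - 3)*(z + 4)*(z - 5)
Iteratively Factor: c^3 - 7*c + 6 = (c - 2)*(c^2 + 2*c - 3) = (c - 2)*(c + 3)*(c - 1)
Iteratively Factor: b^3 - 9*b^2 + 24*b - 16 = (b - 4)*(b^2 - 5*b + 4) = (b - 4)*(b - 1)*(b - 4)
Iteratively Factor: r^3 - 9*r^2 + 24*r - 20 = (r - 2)*(r^2 - 7*r + 10) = (r - 2)^2*(r - 5)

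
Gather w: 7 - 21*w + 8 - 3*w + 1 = 16 - 24*w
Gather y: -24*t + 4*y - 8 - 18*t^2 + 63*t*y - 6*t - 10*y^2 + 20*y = -18*t^2 - 30*t - 10*y^2 + y*(63*t + 24) - 8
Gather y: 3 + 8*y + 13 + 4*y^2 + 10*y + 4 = 4*y^2 + 18*y + 20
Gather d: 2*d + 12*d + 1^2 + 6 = 14*d + 7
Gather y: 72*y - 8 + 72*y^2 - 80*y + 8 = 72*y^2 - 8*y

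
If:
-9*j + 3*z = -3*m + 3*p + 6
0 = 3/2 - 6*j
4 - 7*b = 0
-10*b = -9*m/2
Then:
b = 4/7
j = 1/4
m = 80/63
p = z - 373/252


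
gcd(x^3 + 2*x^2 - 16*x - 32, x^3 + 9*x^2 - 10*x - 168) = x - 4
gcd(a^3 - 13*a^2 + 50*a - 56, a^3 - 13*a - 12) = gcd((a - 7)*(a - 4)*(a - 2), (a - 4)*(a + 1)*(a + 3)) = a - 4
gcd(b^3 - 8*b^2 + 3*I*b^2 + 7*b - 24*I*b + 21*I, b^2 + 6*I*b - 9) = b + 3*I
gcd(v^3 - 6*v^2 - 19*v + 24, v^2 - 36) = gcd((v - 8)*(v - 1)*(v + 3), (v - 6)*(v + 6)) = 1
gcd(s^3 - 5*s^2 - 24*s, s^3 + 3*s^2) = s^2 + 3*s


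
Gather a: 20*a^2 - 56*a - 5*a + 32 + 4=20*a^2 - 61*a + 36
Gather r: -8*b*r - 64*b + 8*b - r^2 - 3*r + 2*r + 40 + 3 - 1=-56*b - r^2 + r*(-8*b - 1) + 42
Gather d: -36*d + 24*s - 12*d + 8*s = -48*d + 32*s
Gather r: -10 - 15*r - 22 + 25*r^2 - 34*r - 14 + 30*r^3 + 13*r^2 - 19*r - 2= 30*r^3 + 38*r^2 - 68*r - 48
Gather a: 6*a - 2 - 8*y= 6*a - 8*y - 2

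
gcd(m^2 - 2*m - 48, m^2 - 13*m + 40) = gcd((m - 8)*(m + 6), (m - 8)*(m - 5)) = m - 8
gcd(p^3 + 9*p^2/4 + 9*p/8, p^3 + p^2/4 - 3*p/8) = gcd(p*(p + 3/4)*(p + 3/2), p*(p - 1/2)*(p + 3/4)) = p^2 + 3*p/4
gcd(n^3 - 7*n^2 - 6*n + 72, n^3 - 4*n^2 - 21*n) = n + 3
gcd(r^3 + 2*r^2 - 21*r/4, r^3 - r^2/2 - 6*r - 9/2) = 1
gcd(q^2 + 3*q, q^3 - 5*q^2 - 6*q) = q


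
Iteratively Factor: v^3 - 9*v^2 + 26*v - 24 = (v - 2)*(v^2 - 7*v + 12) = (v - 3)*(v - 2)*(v - 4)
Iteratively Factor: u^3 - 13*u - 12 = (u + 3)*(u^2 - 3*u - 4) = (u + 1)*(u + 3)*(u - 4)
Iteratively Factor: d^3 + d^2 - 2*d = (d - 1)*(d^2 + 2*d) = d*(d - 1)*(d + 2)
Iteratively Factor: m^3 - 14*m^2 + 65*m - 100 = (m - 5)*(m^2 - 9*m + 20) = (m - 5)^2*(m - 4)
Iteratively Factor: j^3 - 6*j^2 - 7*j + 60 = (j - 5)*(j^2 - j - 12) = (j - 5)*(j - 4)*(j + 3)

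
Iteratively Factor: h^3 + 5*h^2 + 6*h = (h + 2)*(h^2 + 3*h) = (h + 2)*(h + 3)*(h)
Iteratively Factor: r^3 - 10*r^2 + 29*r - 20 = (r - 4)*(r^2 - 6*r + 5) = (r - 4)*(r - 1)*(r - 5)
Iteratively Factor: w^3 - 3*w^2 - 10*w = (w + 2)*(w^2 - 5*w) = (w - 5)*(w + 2)*(w)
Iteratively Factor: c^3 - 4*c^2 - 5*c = (c - 5)*(c^2 + c) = c*(c - 5)*(c + 1)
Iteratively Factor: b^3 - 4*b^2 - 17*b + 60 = (b - 5)*(b^2 + b - 12) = (b - 5)*(b + 4)*(b - 3)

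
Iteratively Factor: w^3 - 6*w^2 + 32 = (w - 4)*(w^2 - 2*w - 8) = (w - 4)*(w + 2)*(w - 4)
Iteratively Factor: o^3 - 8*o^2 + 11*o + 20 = (o - 5)*(o^2 - 3*o - 4) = (o - 5)*(o - 4)*(o + 1)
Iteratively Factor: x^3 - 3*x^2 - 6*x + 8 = (x - 1)*(x^2 - 2*x - 8) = (x - 1)*(x + 2)*(x - 4)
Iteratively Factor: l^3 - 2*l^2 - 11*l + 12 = (l - 4)*(l^2 + 2*l - 3) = (l - 4)*(l - 1)*(l + 3)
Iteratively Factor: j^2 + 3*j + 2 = (j + 1)*(j + 2)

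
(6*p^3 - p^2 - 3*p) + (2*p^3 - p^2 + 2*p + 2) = 8*p^3 - 2*p^2 - p + 2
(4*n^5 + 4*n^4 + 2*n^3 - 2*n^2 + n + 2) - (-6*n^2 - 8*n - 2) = 4*n^5 + 4*n^4 + 2*n^3 + 4*n^2 + 9*n + 4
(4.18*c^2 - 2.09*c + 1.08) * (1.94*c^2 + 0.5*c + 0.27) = 8.1092*c^4 - 1.9646*c^3 + 2.1788*c^2 - 0.0243*c + 0.2916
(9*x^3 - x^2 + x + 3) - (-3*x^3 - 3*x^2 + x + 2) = 12*x^3 + 2*x^2 + 1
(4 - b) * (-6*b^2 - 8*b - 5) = 6*b^3 - 16*b^2 - 27*b - 20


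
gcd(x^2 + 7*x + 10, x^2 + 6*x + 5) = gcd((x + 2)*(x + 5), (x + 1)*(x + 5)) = x + 5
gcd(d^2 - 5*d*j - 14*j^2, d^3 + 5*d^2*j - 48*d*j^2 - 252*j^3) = d - 7*j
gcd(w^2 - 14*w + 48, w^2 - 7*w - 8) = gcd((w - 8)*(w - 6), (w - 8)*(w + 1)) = w - 8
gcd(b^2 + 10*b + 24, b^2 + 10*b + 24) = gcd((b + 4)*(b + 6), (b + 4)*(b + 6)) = b^2 + 10*b + 24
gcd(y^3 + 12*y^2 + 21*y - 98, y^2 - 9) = 1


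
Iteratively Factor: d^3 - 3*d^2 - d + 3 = (d - 3)*(d^2 - 1) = (d - 3)*(d - 1)*(d + 1)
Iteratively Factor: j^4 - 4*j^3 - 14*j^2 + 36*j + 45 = (j + 3)*(j^3 - 7*j^2 + 7*j + 15) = (j - 3)*(j + 3)*(j^2 - 4*j - 5) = (j - 5)*(j - 3)*(j + 3)*(j + 1)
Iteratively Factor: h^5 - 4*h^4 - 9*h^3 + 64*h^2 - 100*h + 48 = (h - 1)*(h^4 - 3*h^3 - 12*h^2 + 52*h - 48) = (h - 1)*(h + 4)*(h^3 - 7*h^2 + 16*h - 12) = (h - 2)*(h - 1)*(h + 4)*(h^2 - 5*h + 6) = (h - 2)^2*(h - 1)*(h + 4)*(h - 3)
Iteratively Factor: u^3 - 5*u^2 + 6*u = (u - 2)*(u^2 - 3*u) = u*(u - 2)*(u - 3)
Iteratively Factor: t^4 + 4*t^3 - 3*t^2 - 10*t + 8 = (t + 4)*(t^3 - 3*t + 2) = (t - 1)*(t + 4)*(t^2 + t - 2) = (t - 1)*(t + 2)*(t + 4)*(t - 1)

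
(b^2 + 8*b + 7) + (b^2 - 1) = 2*b^2 + 8*b + 6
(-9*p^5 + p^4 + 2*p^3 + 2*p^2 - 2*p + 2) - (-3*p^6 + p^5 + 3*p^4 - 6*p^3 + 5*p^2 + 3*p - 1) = 3*p^6 - 10*p^5 - 2*p^4 + 8*p^3 - 3*p^2 - 5*p + 3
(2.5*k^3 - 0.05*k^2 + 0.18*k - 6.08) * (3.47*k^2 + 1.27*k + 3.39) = 8.675*k^5 + 3.0015*k^4 + 9.0361*k^3 - 21.0385*k^2 - 7.1114*k - 20.6112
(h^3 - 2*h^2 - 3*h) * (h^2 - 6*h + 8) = h^5 - 8*h^4 + 17*h^3 + 2*h^2 - 24*h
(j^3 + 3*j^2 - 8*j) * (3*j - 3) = 3*j^4 + 6*j^3 - 33*j^2 + 24*j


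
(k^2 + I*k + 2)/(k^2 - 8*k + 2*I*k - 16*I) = (k - I)/(k - 8)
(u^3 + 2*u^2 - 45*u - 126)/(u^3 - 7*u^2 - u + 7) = (u^2 + 9*u + 18)/(u^2 - 1)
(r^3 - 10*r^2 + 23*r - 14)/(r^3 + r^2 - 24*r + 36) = (r^2 - 8*r + 7)/(r^2 + 3*r - 18)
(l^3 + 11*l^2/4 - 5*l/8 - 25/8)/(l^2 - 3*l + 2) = (8*l^2 + 30*l + 25)/(8*(l - 2))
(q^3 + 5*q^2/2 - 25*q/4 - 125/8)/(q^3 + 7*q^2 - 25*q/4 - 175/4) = (q + 5/2)/(q + 7)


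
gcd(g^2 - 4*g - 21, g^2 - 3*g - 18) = g + 3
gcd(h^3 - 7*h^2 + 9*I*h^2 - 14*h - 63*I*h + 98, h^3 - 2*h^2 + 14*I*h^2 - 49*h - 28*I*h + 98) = h + 7*I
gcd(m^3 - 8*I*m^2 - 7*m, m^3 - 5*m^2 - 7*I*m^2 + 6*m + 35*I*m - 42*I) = m - 7*I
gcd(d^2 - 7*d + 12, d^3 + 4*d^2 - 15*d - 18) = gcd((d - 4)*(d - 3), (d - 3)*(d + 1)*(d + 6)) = d - 3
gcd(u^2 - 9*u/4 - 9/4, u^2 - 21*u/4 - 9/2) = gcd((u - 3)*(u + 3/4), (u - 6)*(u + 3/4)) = u + 3/4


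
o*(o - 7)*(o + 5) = o^3 - 2*o^2 - 35*o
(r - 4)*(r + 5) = r^2 + r - 20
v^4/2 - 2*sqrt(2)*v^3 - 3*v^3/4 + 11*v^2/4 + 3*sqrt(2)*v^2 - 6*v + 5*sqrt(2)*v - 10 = (v/2 + 1/2)*(v - 5/2)*(v - 2*sqrt(2))^2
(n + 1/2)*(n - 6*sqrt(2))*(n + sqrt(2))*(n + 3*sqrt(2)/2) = n^4 - 7*sqrt(2)*n^3/2 + n^3/2 - 27*n^2 - 7*sqrt(2)*n^2/4 - 18*sqrt(2)*n - 27*n/2 - 9*sqrt(2)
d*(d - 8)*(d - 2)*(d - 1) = d^4 - 11*d^3 + 26*d^2 - 16*d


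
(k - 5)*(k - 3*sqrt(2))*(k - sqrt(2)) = k^3 - 4*sqrt(2)*k^2 - 5*k^2 + 6*k + 20*sqrt(2)*k - 30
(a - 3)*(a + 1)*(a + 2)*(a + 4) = a^4 + 4*a^3 - 7*a^2 - 34*a - 24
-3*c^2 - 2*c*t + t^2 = (-3*c + t)*(c + t)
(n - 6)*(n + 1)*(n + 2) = n^3 - 3*n^2 - 16*n - 12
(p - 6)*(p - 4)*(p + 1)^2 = p^4 - 8*p^3 + 5*p^2 + 38*p + 24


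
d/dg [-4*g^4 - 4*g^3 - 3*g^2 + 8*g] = -16*g^3 - 12*g^2 - 6*g + 8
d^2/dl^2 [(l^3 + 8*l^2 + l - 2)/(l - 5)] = 2*(l^3 - 15*l^2 + 75*l + 203)/(l^3 - 15*l^2 + 75*l - 125)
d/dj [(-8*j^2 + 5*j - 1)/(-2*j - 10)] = (4*j^2 + 40*j - 13)/(j^2 + 10*j + 25)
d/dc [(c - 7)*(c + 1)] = 2*c - 6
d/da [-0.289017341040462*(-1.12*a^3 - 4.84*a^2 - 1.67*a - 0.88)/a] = 0.647398843930636*a + 1.39884393063584 - 0.254335260115607/a^2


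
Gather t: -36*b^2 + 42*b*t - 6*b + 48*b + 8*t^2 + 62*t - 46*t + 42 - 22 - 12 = -36*b^2 + 42*b + 8*t^2 + t*(42*b + 16) + 8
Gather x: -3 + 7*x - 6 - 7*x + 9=0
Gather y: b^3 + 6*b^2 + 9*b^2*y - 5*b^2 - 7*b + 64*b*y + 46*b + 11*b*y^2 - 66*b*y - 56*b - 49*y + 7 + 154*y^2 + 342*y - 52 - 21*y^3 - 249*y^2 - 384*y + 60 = b^3 + b^2 - 17*b - 21*y^3 + y^2*(11*b - 95) + y*(9*b^2 - 2*b - 91) + 15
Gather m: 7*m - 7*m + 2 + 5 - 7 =0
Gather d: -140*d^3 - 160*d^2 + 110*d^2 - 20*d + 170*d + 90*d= -140*d^3 - 50*d^2 + 240*d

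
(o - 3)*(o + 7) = o^2 + 4*o - 21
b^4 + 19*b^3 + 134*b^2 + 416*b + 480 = (b + 4)^2*(b + 5)*(b + 6)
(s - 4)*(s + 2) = s^2 - 2*s - 8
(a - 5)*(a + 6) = a^2 + a - 30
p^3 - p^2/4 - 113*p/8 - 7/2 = (p - 4)*(p + 1/4)*(p + 7/2)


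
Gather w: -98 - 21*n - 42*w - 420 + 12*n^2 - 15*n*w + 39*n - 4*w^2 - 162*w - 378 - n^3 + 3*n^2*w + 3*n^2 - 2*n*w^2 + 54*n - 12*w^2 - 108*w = -n^3 + 15*n^2 + 72*n + w^2*(-2*n - 16) + w*(3*n^2 - 15*n - 312) - 896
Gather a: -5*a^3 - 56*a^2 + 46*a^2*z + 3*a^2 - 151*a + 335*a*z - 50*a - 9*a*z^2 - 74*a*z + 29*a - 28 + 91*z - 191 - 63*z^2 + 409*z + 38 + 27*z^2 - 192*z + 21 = -5*a^3 + a^2*(46*z - 53) + a*(-9*z^2 + 261*z - 172) - 36*z^2 + 308*z - 160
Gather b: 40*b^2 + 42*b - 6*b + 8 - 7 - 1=40*b^2 + 36*b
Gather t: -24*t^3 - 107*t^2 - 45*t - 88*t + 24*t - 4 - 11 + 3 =-24*t^3 - 107*t^2 - 109*t - 12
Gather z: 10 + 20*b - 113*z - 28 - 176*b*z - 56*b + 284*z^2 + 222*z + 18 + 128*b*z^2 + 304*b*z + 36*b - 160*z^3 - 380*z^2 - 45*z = -160*z^3 + z^2*(128*b - 96) + z*(128*b + 64)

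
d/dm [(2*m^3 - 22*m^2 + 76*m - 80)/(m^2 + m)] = 2*(m^4 + 2*m^3 - 49*m^2 + 80*m + 40)/(m^2*(m^2 + 2*m + 1))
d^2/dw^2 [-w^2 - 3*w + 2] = -2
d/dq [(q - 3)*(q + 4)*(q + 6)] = 3*q^2 + 14*q - 6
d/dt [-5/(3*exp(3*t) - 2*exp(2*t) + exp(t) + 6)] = (45*exp(2*t) - 20*exp(t) + 5)*exp(t)/(3*exp(3*t) - 2*exp(2*t) + exp(t) + 6)^2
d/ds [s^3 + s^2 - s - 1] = 3*s^2 + 2*s - 1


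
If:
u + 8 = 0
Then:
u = -8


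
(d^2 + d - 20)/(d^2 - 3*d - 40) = (d - 4)/(d - 8)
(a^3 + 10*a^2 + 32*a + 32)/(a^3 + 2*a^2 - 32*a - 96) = (a + 2)/(a - 6)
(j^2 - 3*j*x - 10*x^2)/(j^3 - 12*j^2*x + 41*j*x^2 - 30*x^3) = (j + 2*x)/(j^2 - 7*j*x + 6*x^2)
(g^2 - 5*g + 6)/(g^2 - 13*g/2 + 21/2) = 2*(g - 2)/(2*g - 7)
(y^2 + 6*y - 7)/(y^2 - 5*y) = (y^2 + 6*y - 7)/(y*(y - 5))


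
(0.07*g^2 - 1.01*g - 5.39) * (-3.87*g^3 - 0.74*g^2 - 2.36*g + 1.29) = -0.2709*g^5 + 3.8569*g^4 + 21.4415*g^3 + 6.4625*g^2 + 11.4175*g - 6.9531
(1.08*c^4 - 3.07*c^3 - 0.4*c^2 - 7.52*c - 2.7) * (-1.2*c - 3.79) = -1.296*c^5 - 0.409200000000001*c^4 + 12.1153*c^3 + 10.54*c^2 + 31.7408*c + 10.233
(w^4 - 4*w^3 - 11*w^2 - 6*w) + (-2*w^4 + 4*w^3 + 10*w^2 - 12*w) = -w^4 - w^2 - 18*w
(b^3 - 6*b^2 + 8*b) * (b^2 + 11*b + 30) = b^5 + 5*b^4 - 28*b^3 - 92*b^2 + 240*b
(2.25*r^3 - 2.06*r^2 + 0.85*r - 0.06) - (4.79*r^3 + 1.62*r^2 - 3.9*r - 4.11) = -2.54*r^3 - 3.68*r^2 + 4.75*r + 4.05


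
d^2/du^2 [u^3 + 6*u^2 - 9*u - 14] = 6*u + 12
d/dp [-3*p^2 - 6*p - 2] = -6*p - 6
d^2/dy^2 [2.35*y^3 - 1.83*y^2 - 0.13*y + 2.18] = 14.1*y - 3.66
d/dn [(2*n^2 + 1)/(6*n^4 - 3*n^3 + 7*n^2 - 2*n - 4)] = (-24*n^5 + 6*n^4 - 24*n^3 + 5*n^2 - 30*n + 2)/(36*n^8 - 36*n^7 + 93*n^6 - 66*n^5 + 13*n^4 - 4*n^3 - 52*n^2 + 16*n + 16)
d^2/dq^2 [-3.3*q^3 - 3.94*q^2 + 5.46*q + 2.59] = -19.8*q - 7.88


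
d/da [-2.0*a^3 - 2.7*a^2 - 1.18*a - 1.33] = -6.0*a^2 - 5.4*a - 1.18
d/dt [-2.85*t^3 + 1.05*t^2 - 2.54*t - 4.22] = -8.55*t^2 + 2.1*t - 2.54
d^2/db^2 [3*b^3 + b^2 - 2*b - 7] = 18*b + 2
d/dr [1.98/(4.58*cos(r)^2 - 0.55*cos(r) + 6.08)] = (18.1368*cos(r) - 1.089)*sin(r)/(4.58*cos(r)^2 - 0.55*cos(r) + 6.08)^2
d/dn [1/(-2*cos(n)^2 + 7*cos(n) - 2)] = (7 - 4*cos(n))*sin(n)/(-7*cos(n) + cos(2*n) + 3)^2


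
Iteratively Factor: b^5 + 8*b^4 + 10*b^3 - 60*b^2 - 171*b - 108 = (b - 3)*(b^4 + 11*b^3 + 43*b^2 + 69*b + 36) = (b - 3)*(b + 4)*(b^3 + 7*b^2 + 15*b + 9) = (b - 3)*(b + 3)*(b + 4)*(b^2 + 4*b + 3) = (b - 3)*(b + 1)*(b + 3)*(b + 4)*(b + 3)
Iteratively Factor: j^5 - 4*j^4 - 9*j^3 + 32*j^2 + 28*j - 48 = (j - 4)*(j^4 - 9*j^2 - 4*j + 12) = (j - 4)*(j + 2)*(j^3 - 2*j^2 - 5*j + 6) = (j - 4)*(j - 3)*(j + 2)*(j^2 + j - 2) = (j - 4)*(j - 3)*(j + 2)^2*(j - 1)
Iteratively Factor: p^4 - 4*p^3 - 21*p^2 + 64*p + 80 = (p - 5)*(p^3 + p^2 - 16*p - 16) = (p - 5)*(p + 1)*(p^2 - 16) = (p - 5)*(p - 4)*(p + 1)*(p + 4)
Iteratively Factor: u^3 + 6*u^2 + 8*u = (u + 4)*(u^2 + 2*u) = (u + 2)*(u + 4)*(u)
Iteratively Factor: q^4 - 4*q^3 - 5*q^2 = (q)*(q^3 - 4*q^2 - 5*q) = q*(q - 5)*(q^2 + q) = q^2*(q - 5)*(q + 1)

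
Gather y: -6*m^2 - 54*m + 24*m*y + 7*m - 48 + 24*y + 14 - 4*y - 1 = -6*m^2 - 47*m + y*(24*m + 20) - 35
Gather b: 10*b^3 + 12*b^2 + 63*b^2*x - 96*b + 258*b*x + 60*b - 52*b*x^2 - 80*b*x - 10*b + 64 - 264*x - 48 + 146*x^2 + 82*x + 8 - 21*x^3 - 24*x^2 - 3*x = 10*b^3 + b^2*(63*x + 12) + b*(-52*x^2 + 178*x - 46) - 21*x^3 + 122*x^2 - 185*x + 24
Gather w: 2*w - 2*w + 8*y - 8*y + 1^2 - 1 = 0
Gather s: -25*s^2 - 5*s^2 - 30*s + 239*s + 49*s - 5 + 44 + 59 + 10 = -30*s^2 + 258*s + 108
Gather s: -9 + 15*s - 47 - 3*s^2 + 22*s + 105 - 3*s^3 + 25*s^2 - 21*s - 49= -3*s^3 + 22*s^2 + 16*s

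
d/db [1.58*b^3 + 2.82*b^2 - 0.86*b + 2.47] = 4.74*b^2 + 5.64*b - 0.86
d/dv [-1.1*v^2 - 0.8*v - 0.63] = -2.2*v - 0.8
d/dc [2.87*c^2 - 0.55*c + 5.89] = 5.74*c - 0.55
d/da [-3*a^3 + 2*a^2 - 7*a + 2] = -9*a^2 + 4*a - 7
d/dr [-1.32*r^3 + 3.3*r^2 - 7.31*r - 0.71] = -3.96*r^2 + 6.6*r - 7.31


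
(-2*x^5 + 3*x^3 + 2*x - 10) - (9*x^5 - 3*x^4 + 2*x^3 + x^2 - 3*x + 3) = -11*x^5 + 3*x^4 + x^3 - x^2 + 5*x - 13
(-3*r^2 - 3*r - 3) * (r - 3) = -3*r^3 + 6*r^2 + 6*r + 9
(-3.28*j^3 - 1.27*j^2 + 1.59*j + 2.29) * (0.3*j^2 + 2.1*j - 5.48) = -0.984*j^5 - 7.269*j^4 + 15.7844*j^3 + 10.9856*j^2 - 3.9042*j - 12.5492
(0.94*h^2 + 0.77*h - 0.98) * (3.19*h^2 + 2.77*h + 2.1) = 2.9986*h^4 + 5.0601*h^3 + 0.980700000000001*h^2 - 1.0976*h - 2.058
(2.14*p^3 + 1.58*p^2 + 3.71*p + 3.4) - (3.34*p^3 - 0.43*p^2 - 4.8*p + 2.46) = -1.2*p^3 + 2.01*p^2 + 8.51*p + 0.94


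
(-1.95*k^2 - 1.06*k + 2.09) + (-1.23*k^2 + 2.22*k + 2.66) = -3.18*k^2 + 1.16*k + 4.75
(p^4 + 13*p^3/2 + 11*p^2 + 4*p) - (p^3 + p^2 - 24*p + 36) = p^4 + 11*p^3/2 + 10*p^2 + 28*p - 36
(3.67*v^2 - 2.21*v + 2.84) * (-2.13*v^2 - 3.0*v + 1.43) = -7.8171*v^4 - 6.3027*v^3 + 5.8289*v^2 - 11.6803*v + 4.0612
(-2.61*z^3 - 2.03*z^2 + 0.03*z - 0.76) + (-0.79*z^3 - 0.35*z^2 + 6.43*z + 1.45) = -3.4*z^3 - 2.38*z^2 + 6.46*z + 0.69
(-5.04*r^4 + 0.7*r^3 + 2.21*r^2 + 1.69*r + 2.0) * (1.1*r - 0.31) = -5.544*r^5 + 2.3324*r^4 + 2.214*r^3 + 1.1739*r^2 + 1.6761*r - 0.62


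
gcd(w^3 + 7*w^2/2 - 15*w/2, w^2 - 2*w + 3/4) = w - 3/2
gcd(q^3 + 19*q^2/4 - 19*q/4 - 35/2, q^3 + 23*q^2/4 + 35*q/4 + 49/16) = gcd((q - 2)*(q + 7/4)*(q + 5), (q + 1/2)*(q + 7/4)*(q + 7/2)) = q + 7/4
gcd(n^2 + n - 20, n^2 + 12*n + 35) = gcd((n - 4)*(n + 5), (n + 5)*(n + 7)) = n + 5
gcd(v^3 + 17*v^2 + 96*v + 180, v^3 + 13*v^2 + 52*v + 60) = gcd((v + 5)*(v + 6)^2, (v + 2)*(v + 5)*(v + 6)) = v^2 + 11*v + 30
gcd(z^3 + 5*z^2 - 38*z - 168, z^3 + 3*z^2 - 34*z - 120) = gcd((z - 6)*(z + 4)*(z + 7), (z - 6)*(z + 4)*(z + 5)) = z^2 - 2*z - 24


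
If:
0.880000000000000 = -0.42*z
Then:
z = -2.10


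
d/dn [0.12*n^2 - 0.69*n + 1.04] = 0.24*n - 0.69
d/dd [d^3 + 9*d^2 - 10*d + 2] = 3*d^2 + 18*d - 10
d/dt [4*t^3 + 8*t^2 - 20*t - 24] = 12*t^2 + 16*t - 20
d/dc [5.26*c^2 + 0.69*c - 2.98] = 10.52*c + 0.69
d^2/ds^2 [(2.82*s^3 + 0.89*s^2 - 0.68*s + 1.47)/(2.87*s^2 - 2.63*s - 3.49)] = (2.8421709430404e-14*s^5 + 97.736682*s^3 + 281.440104*s^2 + 98.646546*s + 83.947218)/(23.639903*s^6 - 64.989141*s^5 - 26.685834*s^4 + 139.865767*s^3 + 32.450718*s^2 - 96.100989*s - 42.508549)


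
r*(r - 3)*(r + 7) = r^3 + 4*r^2 - 21*r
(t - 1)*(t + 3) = t^2 + 2*t - 3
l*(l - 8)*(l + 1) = l^3 - 7*l^2 - 8*l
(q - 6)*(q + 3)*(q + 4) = q^3 + q^2 - 30*q - 72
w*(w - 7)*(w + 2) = w^3 - 5*w^2 - 14*w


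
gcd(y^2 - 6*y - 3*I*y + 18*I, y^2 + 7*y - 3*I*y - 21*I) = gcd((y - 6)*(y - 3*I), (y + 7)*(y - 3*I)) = y - 3*I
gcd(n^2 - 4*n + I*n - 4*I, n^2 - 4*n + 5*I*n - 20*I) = n - 4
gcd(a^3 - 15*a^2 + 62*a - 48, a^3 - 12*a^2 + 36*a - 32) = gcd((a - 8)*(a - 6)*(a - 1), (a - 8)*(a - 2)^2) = a - 8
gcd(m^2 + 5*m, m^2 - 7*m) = m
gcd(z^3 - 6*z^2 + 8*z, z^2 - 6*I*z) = z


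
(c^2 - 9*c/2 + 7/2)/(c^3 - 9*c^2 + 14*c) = (2*c^2 - 9*c + 7)/(2*c*(c^2 - 9*c + 14))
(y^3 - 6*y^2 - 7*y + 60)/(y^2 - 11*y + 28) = (y^2 - 2*y - 15)/(y - 7)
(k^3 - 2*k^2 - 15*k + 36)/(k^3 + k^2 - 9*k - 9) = (k^2 + k - 12)/(k^2 + 4*k + 3)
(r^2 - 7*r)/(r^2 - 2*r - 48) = r*(7 - r)/(-r^2 + 2*r + 48)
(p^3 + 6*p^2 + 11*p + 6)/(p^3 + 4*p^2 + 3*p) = (p + 2)/p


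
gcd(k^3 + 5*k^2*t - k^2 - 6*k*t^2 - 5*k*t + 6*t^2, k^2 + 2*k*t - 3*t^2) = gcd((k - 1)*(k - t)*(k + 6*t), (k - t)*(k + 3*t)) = -k + t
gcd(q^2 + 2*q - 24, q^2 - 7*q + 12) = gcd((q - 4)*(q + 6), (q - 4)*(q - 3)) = q - 4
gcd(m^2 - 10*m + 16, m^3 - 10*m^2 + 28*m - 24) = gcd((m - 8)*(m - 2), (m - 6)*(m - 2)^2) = m - 2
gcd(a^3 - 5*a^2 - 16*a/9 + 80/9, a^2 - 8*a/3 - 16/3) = a + 4/3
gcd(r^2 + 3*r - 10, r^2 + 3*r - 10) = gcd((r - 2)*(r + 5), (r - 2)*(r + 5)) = r^2 + 3*r - 10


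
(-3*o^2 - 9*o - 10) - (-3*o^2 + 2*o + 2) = -11*o - 12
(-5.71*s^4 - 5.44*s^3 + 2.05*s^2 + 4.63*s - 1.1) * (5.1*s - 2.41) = -29.121*s^5 - 13.9829*s^4 + 23.5654*s^3 + 18.6725*s^2 - 16.7683*s + 2.651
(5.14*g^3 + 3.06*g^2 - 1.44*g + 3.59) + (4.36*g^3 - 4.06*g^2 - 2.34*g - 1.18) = 9.5*g^3 - 1.0*g^2 - 3.78*g + 2.41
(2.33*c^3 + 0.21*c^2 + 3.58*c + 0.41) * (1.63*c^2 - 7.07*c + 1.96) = 3.7979*c^5 - 16.1308*c^4 + 8.9175*c^3 - 24.2307*c^2 + 4.1181*c + 0.8036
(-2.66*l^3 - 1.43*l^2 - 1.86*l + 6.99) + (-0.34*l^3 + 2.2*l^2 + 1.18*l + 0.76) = -3.0*l^3 + 0.77*l^2 - 0.68*l + 7.75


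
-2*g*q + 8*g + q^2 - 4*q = (-2*g + q)*(q - 4)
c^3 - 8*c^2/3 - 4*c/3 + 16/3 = (c - 2)^2*(c + 4/3)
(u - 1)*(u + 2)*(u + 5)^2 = u^4 + 11*u^3 + 33*u^2 + 5*u - 50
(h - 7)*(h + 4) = h^2 - 3*h - 28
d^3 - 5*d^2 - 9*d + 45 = (d - 5)*(d - 3)*(d + 3)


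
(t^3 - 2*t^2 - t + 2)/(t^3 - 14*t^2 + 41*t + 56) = (t^2 - 3*t + 2)/(t^2 - 15*t + 56)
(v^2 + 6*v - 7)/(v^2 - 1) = (v + 7)/(v + 1)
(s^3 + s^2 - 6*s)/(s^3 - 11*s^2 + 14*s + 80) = s*(s^2 + s - 6)/(s^3 - 11*s^2 + 14*s + 80)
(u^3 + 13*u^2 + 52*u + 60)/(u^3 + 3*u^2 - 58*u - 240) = (u + 2)/(u - 8)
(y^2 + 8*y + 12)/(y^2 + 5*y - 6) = (y + 2)/(y - 1)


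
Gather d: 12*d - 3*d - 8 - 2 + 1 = 9*d - 9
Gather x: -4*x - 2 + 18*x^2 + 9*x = 18*x^2 + 5*x - 2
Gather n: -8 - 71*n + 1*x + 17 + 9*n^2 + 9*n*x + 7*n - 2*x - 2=9*n^2 + n*(9*x - 64) - x + 7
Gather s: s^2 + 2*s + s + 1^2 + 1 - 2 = s^2 + 3*s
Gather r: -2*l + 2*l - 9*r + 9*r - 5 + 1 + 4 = 0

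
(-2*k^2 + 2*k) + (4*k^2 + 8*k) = 2*k^2 + 10*k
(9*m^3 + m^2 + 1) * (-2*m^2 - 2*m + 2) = -18*m^5 - 20*m^4 + 16*m^3 - 2*m + 2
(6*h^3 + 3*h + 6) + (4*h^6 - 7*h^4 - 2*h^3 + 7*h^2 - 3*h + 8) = 4*h^6 - 7*h^4 + 4*h^3 + 7*h^2 + 14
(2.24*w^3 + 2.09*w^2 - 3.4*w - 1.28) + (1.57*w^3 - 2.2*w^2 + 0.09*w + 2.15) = 3.81*w^3 - 0.11*w^2 - 3.31*w + 0.87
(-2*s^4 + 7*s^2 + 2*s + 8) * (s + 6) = -2*s^5 - 12*s^4 + 7*s^3 + 44*s^2 + 20*s + 48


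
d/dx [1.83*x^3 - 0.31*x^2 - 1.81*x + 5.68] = 5.49*x^2 - 0.62*x - 1.81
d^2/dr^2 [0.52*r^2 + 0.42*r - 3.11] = 1.04000000000000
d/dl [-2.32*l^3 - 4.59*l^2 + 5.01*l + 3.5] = -6.96*l^2 - 9.18*l + 5.01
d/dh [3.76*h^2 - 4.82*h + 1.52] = 7.52*h - 4.82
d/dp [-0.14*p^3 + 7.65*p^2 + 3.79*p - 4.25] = -0.42*p^2 + 15.3*p + 3.79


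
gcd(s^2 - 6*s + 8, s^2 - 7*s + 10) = s - 2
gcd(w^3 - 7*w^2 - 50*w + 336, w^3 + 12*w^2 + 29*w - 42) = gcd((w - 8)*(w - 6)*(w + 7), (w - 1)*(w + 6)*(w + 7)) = w + 7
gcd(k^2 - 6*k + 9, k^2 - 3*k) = k - 3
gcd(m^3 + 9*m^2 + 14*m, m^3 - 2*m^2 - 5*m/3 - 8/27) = 1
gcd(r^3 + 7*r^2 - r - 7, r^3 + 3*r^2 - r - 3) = r^2 - 1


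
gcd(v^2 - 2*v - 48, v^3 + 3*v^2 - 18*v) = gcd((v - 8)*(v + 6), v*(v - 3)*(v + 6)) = v + 6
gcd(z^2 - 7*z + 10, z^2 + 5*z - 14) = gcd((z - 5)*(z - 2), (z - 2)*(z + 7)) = z - 2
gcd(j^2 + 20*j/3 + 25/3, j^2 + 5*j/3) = j + 5/3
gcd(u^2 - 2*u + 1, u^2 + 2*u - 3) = u - 1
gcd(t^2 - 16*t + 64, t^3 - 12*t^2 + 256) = t^2 - 16*t + 64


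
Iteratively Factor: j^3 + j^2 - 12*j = (j - 3)*(j^2 + 4*j) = j*(j - 3)*(j + 4)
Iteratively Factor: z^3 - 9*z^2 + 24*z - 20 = (z - 5)*(z^2 - 4*z + 4) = (z - 5)*(z - 2)*(z - 2)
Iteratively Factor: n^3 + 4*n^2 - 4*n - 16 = (n + 4)*(n^2 - 4) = (n + 2)*(n + 4)*(n - 2)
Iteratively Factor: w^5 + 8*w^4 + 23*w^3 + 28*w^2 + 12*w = (w)*(w^4 + 8*w^3 + 23*w^2 + 28*w + 12) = w*(w + 1)*(w^3 + 7*w^2 + 16*w + 12) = w*(w + 1)*(w + 2)*(w^2 + 5*w + 6) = w*(w + 1)*(w + 2)^2*(w + 3)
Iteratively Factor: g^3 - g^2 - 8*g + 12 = (g - 2)*(g^2 + g - 6) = (g - 2)^2*(g + 3)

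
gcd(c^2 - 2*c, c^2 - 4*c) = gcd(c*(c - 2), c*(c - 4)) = c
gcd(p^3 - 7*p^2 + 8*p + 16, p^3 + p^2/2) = 1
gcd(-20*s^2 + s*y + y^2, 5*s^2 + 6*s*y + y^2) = 5*s + y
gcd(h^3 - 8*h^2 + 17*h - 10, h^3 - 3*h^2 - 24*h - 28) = 1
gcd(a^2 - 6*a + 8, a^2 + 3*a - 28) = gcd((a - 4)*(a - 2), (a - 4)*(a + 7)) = a - 4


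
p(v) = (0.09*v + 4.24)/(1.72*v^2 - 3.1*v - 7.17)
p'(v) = (3.1 - 3.44*v)*(0.09*v + 4.24)/(1.72*v^2 - 3.1*v - 7.17)^2 + 0.09/(1.72*v^2 - 3.1*v - 7.17)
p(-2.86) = 0.25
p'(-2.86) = 0.21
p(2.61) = -1.26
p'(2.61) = -2.12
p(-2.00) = 0.69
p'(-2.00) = 1.18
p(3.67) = 0.99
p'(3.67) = -2.02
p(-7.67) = 0.03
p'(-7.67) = 0.01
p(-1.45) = 4.37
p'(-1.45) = 37.61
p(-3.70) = 0.14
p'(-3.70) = 0.08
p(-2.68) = 0.30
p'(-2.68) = 0.28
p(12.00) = 0.03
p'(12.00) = -0.00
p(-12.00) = 0.01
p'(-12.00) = 0.00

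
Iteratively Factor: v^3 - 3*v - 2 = (v + 1)*(v^2 - v - 2) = (v + 1)^2*(v - 2)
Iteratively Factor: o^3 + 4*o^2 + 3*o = (o + 3)*(o^2 + o) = (o + 1)*(o + 3)*(o)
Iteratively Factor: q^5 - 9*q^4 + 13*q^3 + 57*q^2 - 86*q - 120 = (q + 1)*(q^4 - 10*q^3 + 23*q^2 + 34*q - 120) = (q - 5)*(q + 1)*(q^3 - 5*q^2 - 2*q + 24) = (q - 5)*(q - 4)*(q + 1)*(q^2 - q - 6) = (q - 5)*(q - 4)*(q - 3)*(q + 1)*(q + 2)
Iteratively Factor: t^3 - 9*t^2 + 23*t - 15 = (t - 5)*(t^2 - 4*t + 3) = (t - 5)*(t - 1)*(t - 3)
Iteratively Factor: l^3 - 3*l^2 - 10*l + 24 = (l - 4)*(l^2 + l - 6) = (l - 4)*(l - 2)*(l + 3)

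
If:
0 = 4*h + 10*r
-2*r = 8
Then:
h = 10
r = -4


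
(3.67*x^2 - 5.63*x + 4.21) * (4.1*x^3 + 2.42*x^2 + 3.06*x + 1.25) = 15.047*x^5 - 14.2016*x^4 + 14.8666*x^3 - 2.4521*x^2 + 5.8451*x + 5.2625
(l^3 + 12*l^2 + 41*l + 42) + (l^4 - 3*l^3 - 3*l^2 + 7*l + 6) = l^4 - 2*l^3 + 9*l^2 + 48*l + 48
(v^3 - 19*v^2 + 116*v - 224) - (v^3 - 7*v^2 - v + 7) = -12*v^2 + 117*v - 231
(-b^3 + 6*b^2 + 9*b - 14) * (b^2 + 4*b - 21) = -b^5 + 2*b^4 + 54*b^3 - 104*b^2 - 245*b + 294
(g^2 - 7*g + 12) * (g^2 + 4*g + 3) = g^4 - 3*g^3 - 13*g^2 + 27*g + 36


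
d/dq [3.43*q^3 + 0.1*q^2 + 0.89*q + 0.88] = 10.29*q^2 + 0.2*q + 0.89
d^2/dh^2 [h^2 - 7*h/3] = 2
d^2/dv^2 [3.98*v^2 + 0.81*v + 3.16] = 7.96000000000000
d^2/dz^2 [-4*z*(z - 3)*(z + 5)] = -24*z - 16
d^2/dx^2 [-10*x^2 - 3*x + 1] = -20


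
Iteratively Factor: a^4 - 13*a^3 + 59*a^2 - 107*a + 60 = (a - 5)*(a^3 - 8*a^2 + 19*a - 12) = (a - 5)*(a - 3)*(a^2 - 5*a + 4) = (a - 5)*(a - 3)*(a - 1)*(a - 4)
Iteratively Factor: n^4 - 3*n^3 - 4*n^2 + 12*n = (n - 2)*(n^3 - n^2 - 6*n) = (n - 3)*(n - 2)*(n^2 + 2*n) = n*(n - 3)*(n - 2)*(n + 2)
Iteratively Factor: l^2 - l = (l)*(l - 1)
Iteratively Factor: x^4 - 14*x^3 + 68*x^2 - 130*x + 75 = (x - 5)*(x^3 - 9*x^2 + 23*x - 15) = (x - 5)*(x - 1)*(x^2 - 8*x + 15) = (x - 5)^2*(x - 1)*(x - 3)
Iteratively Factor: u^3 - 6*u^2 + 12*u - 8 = (u - 2)*(u^2 - 4*u + 4) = (u - 2)^2*(u - 2)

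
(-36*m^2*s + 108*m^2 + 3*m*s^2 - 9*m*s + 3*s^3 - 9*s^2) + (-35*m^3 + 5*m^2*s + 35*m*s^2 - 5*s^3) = -35*m^3 - 31*m^2*s + 108*m^2 + 38*m*s^2 - 9*m*s - 2*s^3 - 9*s^2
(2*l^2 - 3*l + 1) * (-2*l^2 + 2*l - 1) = -4*l^4 + 10*l^3 - 10*l^2 + 5*l - 1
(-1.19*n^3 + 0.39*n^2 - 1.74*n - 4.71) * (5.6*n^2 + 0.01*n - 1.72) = -6.664*n^5 + 2.1721*n^4 - 7.6933*n^3 - 27.0642*n^2 + 2.9457*n + 8.1012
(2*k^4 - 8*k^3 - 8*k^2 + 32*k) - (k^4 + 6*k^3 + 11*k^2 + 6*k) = k^4 - 14*k^3 - 19*k^2 + 26*k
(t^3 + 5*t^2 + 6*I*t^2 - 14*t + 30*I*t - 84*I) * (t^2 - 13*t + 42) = t^5 - 8*t^4 + 6*I*t^4 - 37*t^3 - 48*I*t^3 + 392*t^2 - 222*I*t^2 - 588*t + 2352*I*t - 3528*I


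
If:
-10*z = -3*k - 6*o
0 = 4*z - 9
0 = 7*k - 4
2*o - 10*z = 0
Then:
No Solution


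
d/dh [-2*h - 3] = -2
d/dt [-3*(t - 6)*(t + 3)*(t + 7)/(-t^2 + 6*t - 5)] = 3*(t^4 - 12*t^3 + 30*t^2 + 292*t - 951)/(t^4 - 12*t^3 + 46*t^2 - 60*t + 25)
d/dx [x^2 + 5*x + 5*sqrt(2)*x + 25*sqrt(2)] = 2*x + 5 + 5*sqrt(2)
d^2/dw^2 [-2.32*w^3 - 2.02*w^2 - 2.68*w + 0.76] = -13.92*w - 4.04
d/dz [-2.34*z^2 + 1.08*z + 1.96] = 1.08 - 4.68*z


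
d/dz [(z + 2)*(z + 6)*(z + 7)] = 3*z^2 + 30*z + 68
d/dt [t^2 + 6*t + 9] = 2*t + 6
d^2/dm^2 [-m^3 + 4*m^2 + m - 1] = 8 - 6*m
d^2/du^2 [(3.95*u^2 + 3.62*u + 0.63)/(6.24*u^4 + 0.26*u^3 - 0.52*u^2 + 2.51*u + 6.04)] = (922.821120000001*u^8 + 1729.900224*u^7 + 610.751128*u^6 - 780.743183999999*u^5 - 3967.849548*u^4 - 2769.919776*u^3 - 275.225652*u^2 + 57.348408*u + 190.338878)/(242.970624*u^12 + 30.371328*u^11 - 59.477184*u^10 + 288.155816*u^9 + 734.939088*u^8 + 10.649028*u^7 - 0.605488000000051*u^6 + 569.655918*u^5 + 701.657268*u^4 - 3.03154900000001*u^3 + 57.246516*u^2 + 274.706448*u + 220.348864)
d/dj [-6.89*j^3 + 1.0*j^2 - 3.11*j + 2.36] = -20.67*j^2 + 2.0*j - 3.11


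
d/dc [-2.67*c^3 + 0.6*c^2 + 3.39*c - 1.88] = -8.01*c^2 + 1.2*c + 3.39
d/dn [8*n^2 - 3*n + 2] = 16*n - 3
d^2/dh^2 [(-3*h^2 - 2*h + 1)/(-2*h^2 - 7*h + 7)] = 4*(-17*h^3 + 57*h^2 + 21*h + 91)/(8*h^6 + 84*h^5 + 210*h^4 - 245*h^3 - 735*h^2 + 1029*h - 343)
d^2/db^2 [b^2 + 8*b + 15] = 2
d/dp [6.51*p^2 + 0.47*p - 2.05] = 13.02*p + 0.47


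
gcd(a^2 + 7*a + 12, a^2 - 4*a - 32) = a + 4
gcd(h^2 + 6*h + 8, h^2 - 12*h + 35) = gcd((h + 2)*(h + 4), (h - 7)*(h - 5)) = 1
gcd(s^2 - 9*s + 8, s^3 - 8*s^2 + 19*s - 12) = s - 1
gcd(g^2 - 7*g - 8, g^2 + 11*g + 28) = 1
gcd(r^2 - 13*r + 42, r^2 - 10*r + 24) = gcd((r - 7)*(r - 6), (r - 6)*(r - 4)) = r - 6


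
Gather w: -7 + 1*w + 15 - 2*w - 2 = 6 - w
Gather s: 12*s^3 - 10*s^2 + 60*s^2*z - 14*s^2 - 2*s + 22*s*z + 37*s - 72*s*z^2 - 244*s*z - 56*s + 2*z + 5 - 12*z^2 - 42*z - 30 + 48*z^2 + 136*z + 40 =12*s^3 + s^2*(60*z - 24) + s*(-72*z^2 - 222*z - 21) + 36*z^2 + 96*z + 15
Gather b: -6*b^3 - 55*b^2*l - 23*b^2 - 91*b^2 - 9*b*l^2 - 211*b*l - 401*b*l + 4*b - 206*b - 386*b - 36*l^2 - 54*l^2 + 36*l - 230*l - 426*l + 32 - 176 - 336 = -6*b^3 + b^2*(-55*l - 114) + b*(-9*l^2 - 612*l - 588) - 90*l^2 - 620*l - 480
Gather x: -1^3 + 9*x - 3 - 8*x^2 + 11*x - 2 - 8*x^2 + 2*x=-16*x^2 + 22*x - 6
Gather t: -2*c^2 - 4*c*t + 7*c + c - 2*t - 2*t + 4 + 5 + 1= -2*c^2 + 8*c + t*(-4*c - 4) + 10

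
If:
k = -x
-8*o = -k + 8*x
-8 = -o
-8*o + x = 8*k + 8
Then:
No Solution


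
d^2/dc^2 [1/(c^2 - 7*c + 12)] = 2*(-c^2 + 7*c + (2*c - 7)^2 - 12)/(c^2 - 7*c + 12)^3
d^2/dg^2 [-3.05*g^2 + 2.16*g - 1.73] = -6.10000000000000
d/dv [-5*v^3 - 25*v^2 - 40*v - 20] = -15*v^2 - 50*v - 40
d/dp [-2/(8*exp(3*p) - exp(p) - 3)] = (48*exp(2*p) - 2)*exp(p)/(-8*exp(3*p) + exp(p) + 3)^2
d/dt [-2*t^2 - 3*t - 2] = -4*t - 3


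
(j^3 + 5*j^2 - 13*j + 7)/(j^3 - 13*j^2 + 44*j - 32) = (j^2 + 6*j - 7)/(j^2 - 12*j + 32)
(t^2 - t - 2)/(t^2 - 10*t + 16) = (t + 1)/(t - 8)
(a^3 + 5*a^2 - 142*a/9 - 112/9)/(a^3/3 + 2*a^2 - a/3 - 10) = (9*a^3 + 45*a^2 - 142*a - 112)/(3*(a^3 + 6*a^2 - a - 30))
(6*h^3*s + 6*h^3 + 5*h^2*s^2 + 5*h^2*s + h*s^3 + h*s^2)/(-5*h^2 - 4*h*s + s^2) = h*(6*h^2*s + 6*h^2 + 5*h*s^2 + 5*h*s + s^3 + s^2)/(-5*h^2 - 4*h*s + s^2)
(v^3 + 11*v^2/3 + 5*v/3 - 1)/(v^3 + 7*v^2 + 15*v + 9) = (v - 1/3)/(v + 3)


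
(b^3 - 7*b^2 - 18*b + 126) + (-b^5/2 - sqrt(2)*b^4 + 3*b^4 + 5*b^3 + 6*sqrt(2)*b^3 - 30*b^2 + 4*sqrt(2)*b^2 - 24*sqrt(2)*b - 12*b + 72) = -b^5/2 - sqrt(2)*b^4 + 3*b^4 + 6*b^3 + 6*sqrt(2)*b^3 - 37*b^2 + 4*sqrt(2)*b^2 - 24*sqrt(2)*b - 30*b + 198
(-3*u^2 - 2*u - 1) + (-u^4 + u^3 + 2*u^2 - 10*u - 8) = -u^4 + u^3 - u^2 - 12*u - 9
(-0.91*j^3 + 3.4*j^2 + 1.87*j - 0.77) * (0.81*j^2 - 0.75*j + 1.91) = -0.7371*j^5 + 3.4365*j^4 - 2.7734*j^3 + 4.4678*j^2 + 4.1492*j - 1.4707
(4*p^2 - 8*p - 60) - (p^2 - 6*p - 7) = 3*p^2 - 2*p - 53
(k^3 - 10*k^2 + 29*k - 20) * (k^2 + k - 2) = k^5 - 9*k^4 + 17*k^3 + 29*k^2 - 78*k + 40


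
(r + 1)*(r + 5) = r^2 + 6*r + 5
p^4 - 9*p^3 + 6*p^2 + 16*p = p*(p - 8)*(p - 2)*(p + 1)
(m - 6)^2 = m^2 - 12*m + 36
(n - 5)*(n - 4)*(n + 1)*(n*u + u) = n^4*u - 7*n^3*u + 3*n^2*u + 31*n*u + 20*u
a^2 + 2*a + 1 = (a + 1)^2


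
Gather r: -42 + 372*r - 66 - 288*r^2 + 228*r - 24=-288*r^2 + 600*r - 132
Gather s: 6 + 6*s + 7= 6*s + 13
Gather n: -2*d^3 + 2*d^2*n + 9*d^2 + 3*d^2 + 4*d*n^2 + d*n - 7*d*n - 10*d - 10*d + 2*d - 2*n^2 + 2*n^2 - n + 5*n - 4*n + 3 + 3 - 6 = -2*d^3 + 12*d^2 + 4*d*n^2 - 18*d + n*(2*d^2 - 6*d)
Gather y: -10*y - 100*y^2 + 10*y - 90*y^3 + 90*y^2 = -90*y^3 - 10*y^2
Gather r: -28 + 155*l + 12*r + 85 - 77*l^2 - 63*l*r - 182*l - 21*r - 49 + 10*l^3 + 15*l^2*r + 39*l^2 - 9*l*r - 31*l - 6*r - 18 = 10*l^3 - 38*l^2 - 58*l + r*(15*l^2 - 72*l - 15) - 10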